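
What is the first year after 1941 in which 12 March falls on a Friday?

1943

From one year to the next, a fixed date's weekday advances by 1, or by 2 when a Feb 29 lies between the two dates.
1941: March 12 is Wednesday.
1942: Thursday (+1)
1943: Friday (+1)
12 March falls on a Friday in 1943.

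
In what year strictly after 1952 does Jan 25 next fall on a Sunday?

1953

From one year to the next, a fixed date's weekday advances by 1, or by 2 when a Feb 29 lies between the two dates.
1952: January 25 is Friday.
1953: Sunday (+2)
Jan 25 falls on a Sunday in 1953.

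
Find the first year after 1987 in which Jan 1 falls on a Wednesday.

1992

Jan 1 advances by 2 weekdays after a leap year and by 1 after a common year.
1987: Jan 1 is Thursday.
1988: Friday (leap)
1989: Sunday
1990: Monday
1991: Tuesday
1992: Wednesday (leap)
1992 begins on a Wednesday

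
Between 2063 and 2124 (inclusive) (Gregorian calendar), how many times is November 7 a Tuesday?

Track November 7's weekday year by year (advancing +1, or +2 across a Feb 29):
  2063: Wed  2064: Fri (+2)  2065: Sat (+1)  2066: Sun (+1)  2067: Mon (+1)
  2068: Wed (+2)  2069: Thu (+1)  2070: Fri (+1)  2071: Sat (+1)  2072: Mon (+2)
  2073: Tue (+1) ✓  2074: Wed (+1)  2075: Thu (+1)  2076: Sat (+2)  … (34 more years) …
  2111: Sat (+1)  2112: Mon (+2)  2113: Tue (+1) ✓  2114: Wed (+1)  2115: Thu (+1)
  2116: Sat (+2)  2117: Sun (+1)  2118: Mon (+1)  2119: Tue (+1) ✓  2120: Thu (+2)
  2121: Fri (+1)  2122: Sat (+1)  2123: Sun (+1)  2124: Tue (+2) ✓
Tuesday years: 2073, 2079, 2084, 2090, 2102, 2113, 2119, 2124 — 8 in total.

8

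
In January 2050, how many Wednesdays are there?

January 2050 has 31 days and begins on Saturday.
The first Wednesday is January 5.
Wednesdays fall on 5, 12, 19, 26 — that's 4.

4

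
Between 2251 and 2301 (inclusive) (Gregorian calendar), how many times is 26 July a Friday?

Track 26 July's weekday year by year (advancing +1, or +2 across a Feb 29):
  2251: Sat  2252: Mon (+2)  2253: Tue (+1)  2254: Wed (+1)  2255: Thu (+1)
  2256: Sat (+2)  2257: Sun (+1)  2258: Mon (+1)  2259: Tue (+1)  2260: Thu (+2)
  2261: Fri (+1) ✓  2262: Sat (+1)  2263: Sun (+1)  2264: Tue (+2)  … (23 more years) …
  2288: Thu (+2)  2289: Fri (+1) ✓  2290: Sat (+1)  2291: Sun (+1)  2292: Tue (+2)
  2293: Wed (+1)  2294: Thu (+1)  2295: Fri (+1) ✓  2296: Sun (+2)  2297: Mon (+1)
  2298: Tue (+1)  2299: Wed (+1)  2300: Thu (+1)  2301: Fri (+1) ✓
Friday years: 2261, 2267, 2272, 2278, 2289, 2295, 2301 — 7 in total.

7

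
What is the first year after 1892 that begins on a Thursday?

Jan 1 advances by 2 weekdays after a leap year and by 1 after a common year.
1892: Jan 1 is Friday (leap).
1893: Sunday
1894: Monday
1895: Tuesday
1896: Wednesday (leap)
1897: Friday
1898: Saturday
1899: Sunday
1900: Monday
1901: Tuesday
1902: Wednesday
1903: Thursday
1903 begins on a Thursday

1903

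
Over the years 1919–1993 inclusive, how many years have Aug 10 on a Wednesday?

11

Track Aug 10's weekday year by year (advancing +1, or +2 across a Feb 29):
  1919: Sun  1920: Tue (+2)  1921: Wed (+1) ✓  1922: Thu (+1)  1923: Fri (+1)
  1924: Sun (+2)  1925: Mon (+1)  1926: Tue (+1)  1927: Wed (+1) ✓  1928: Fri (+2)
  1929: Sat (+1)  1930: Sun (+1)  1931: Mon (+1)  1932: Wed (+2) ✓  … (47 more years) …
  1980: Sun (+2)  1981: Mon (+1)  1982: Tue (+1)  1983: Wed (+1) ✓  1984: Fri (+2)
  1985: Sat (+1)  1986: Sun (+1)  1987: Mon (+1)  1988: Wed (+2) ✓  1989: Thu (+1)
  1990: Fri (+1)  1991: Sat (+1)  1992: Mon (+2)  1993: Tue (+1)
Wednesday years: 1921, 1927, 1932, 1938, 1949, 1955, 1960, 1966, 1977, 1983, 1988 — 11 in total.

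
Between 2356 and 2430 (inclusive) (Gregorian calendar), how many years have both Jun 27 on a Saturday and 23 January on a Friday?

8

Check each year's weekday for Jun 27 and 23 January:
  2356: Wed/Mon  2357: Thu/Wed  2358: Fri/Thu  2359: Sat/Fri ✓  2360: Mon/Sat  2361: Tue/Mon  2362: Wed/Tue  2363: Thu/Wed  2364: Sat/Thu  2365: Sun/Sat  2366: Mon/Sun  2367: Tue/Mon  2368: Thu/Tue  2369: Fri/Thu  …(47 more)…  2417: Tue/Mon  2418: Wed/Tue  2419: Thu/Wed  2420: Sat/Thu  2421: Sun/Sat  2422: Mon/Sun  2423: Tue/Mon  2424: Thu/Tue  2425: Fri/Thu  2426: Sat/Fri ✓  2427: Sun/Sat  2428: Tue/Sun  2429: Wed/Tue  2430: Thu/Wed
Both conditions hold in: 2359, 2370, 2381, 2387, 2398, 2409, 2415, 2426 — 8.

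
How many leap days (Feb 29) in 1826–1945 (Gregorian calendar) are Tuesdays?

Leap years in 1826–1945: 29 of them.
Feb 29 weekday advances by 5 (mod 7) from one leap year to the next four years later (or differs when a century non-leap intervenes).
Leap-day weekdays: 1828:Fri 1832:Wed 1836:Mon 1840:Sat 1844:Thu 1848:Tue✓ 1852:Sun 1856:Fri 1860:Wed 1864:Mon 1868:Sat 1872:Thu 1876:Tue✓ …(3 more)… 1892:Mon 1896:Sat 1904:Mon 1908:Sat 1912:Thu 1916:Tue✓ 1920:Sun 1924:Fri 1928:Wed 1932:Mon 1936:Sat 1940:Thu 1944:Tue✓
Tuesday: 1848, 1876, 1916, 1944 → 4.

4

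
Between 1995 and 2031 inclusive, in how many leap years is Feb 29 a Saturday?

Leap years in 1995–2031: 9 of them.
Feb 29 weekday advances by 5 (mod 7) from one leap year to the next four years later (or differs when a century non-leap intervenes).
Leap-day weekdays: 1996:Thu 2000:Tue 2004:Sun 2008:Fri 2012:Wed 2016:Mon 2020:Sat✓ 2024:Thu 2028:Tue
Saturday: 2020 → 1.

1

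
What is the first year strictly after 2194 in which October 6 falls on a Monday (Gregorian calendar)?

2200

From one year to the next, a fixed date's weekday advances by 1, or by 2 when a Feb 29 lies between the two dates.
2194: October 6 is Monday.
2195: Tuesday (+1)
2196: Thursday (+2)
2197: Friday (+1)
2198: Saturday (+1)
2199: Sunday (+1)
2200: Monday (+1)
October 6 falls on a Monday in 2200.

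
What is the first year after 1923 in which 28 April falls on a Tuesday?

1925

From one year to the next, a fixed date's weekday advances by 1, or by 2 when a Feb 29 lies between the two dates.
1923: April 28 is Saturday.
1924: Monday (+2)
1925: Tuesday (+1)
28 April falls on a Tuesday in 1925.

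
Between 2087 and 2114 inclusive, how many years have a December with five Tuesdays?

11

December has 31 days; it has five Tuesdays when Tuesday falls among the first (month-length − 28) days — i.e. when December 1 is one of Tuesday/Monday/Sunday.
December 1 by year: 2087:Mon✓ 2088:Wed 2089:Thu 2090:Fri 2091:Sat 2092:Mon✓ 2093:Tue✓ 2094:Wed 2095:Thu 2096:Sat 2097:Sun✓ 2098:Mon✓ 2099:Tue✓ 2100:Wed 2101:Thu 2102:Fri 2103:Sat 2104:Mon✓ 2105:Tue✓ 2106:Wed 2107:Thu 2108:Sat 2109:Sun✓ 2110:Mon✓ 2111:Tue✓ 2112:Thu 2113:Fri 2114:Sat
Years with five Tuesdays: 2087, 2092, 2093, 2097, 2098, 2099, 2104, 2105, 2109, 2110, 2111 → 11.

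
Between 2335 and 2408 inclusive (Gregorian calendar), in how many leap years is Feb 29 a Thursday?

Leap years in 2335–2408: 19 of them.
Feb 29 weekday advances by 5 (mod 7) from one leap year to the next four years later (or differs when a century non-leap intervenes).
Leap-day weekdays: 2336:Sat 2340:Thu✓ 2344:Tue 2348:Sun 2352:Fri 2356:Wed 2360:Mon 2364:Sat 2368:Thu✓ 2372:Tue 2376:Sun 2380:Fri 2384:Wed 2388:Mon 2392:Sat 2396:Thu✓ 2400:Tue 2404:Sun 2408:Fri
Thursday: 2340, 2368, 2396 → 3.

3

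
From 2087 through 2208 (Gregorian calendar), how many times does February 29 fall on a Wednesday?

Leap years in 2087–2208: 29 of them.
Feb 29 weekday advances by 5 (mod 7) from one leap year to the next four years later (or differs when a century non-leap intervenes).
Leap-day weekdays: 2088:Sun 2092:Fri 2096:Wed✓ 2104:Fri 2108:Wed✓ 2112:Mon 2116:Sat 2120:Thu 2124:Tue 2128:Sun 2132:Fri 2136:Wed✓ 2140:Mon …(3 more)… 2156:Sun 2160:Fri 2164:Wed✓ 2168:Mon 2172:Sat 2176:Thu 2180:Tue 2184:Sun 2188:Fri 2192:Wed✓ 2196:Mon 2204:Wed✓ 2208:Mon
Wednesday: 2096, 2108, 2136, 2164, 2192, 2204 → 6.

6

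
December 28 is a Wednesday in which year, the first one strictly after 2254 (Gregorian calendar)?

From one year to the next, a fixed date's weekday advances by 1, or by 2 when a Feb 29 lies between the two dates.
2254: December 28 is Thursday.
2255: Friday (+1)
2256: Sunday (+2)
2257: Monday (+1)
2258: Tuesday (+1)
2259: Wednesday (+1)
December 28 falls on a Wednesday in 2259.

2259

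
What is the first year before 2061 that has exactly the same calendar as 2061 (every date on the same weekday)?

2050

Two years share a calendar iff Jan 1 falls on the same weekday and both are leap or both are common. 2061: Jan 1 is Saturday, common year.
2060: Jan 1 Thursday, leap
2059: Jan 1 Wednesday, common
2058: Jan 1 Tuesday, common
2057: Jan 1 Monday, common
2056: Jan 1 Saturday, leap
2055: Jan 1 Friday, common
2054: Jan 1 Thursday, common
2053: Jan 1 Wednesday, common
2052: Jan 1 Monday, leap
2051: Jan 1 Sunday, common
2050: Jan 1 Saturday, common
2050 matches on both conditions.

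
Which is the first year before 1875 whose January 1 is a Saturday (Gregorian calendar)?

Jan 1 advances by 2 weekdays after a leap year and by 1 after a common year.
1875: Jan 1 is Friday.
1874: Thursday
1873: Wednesday
1872: Monday (leap)
1871: Sunday
1870: Saturday
1870 begins on a Saturday

1870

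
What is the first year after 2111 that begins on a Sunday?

2113

Jan 1 advances by 2 weekdays after a leap year and by 1 after a common year.
2111: Jan 1 is Thursday.
2112: Friday (leap)
2113: Sunday
2113 begins on a Sunday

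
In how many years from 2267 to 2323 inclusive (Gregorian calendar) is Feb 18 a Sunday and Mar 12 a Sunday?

0

Check each year's weekday for Feb 18 and Mar 12:
  2267: Mon/Tue  2268: Tue/Thu  2269: Thu/Fri  2270: Fri/Sat  2271: Sat/Sun  2272: Sun/Tue  2273: Tue/Wed  2274: Wed/Thu  2275: Thu/Fri  2276: Fri/Sun  2277: Sun/Mon  2278: Mon/Tue  2279: Tue/Wed  2280: Wed/Fri  …(29 more)…  2310: Fri/Sat  2311: Sat/Sun  2312: Sun/Tue  2313: Tue/Wed  2314: Wed/Thu  2315: Thu/Fri  2316: Fri/Sun  2317: Sun/Mon  2318: Mon/Tue  2319: Tue/Wed  2320: Wed/Fri  2321: Fri/Sat  2322: Sat/Sun  2323: Sun/Mon
Both conditions hold in: no year — 0.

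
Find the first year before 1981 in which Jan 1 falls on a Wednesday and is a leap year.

1964

Jan 1 advances by 2 weekdays after a leap year and by 1 after a common year.
1981: Jan 1 is Thursday.
1980: Tuesday (leap)
1979: Monday
1978: Sunday
1977: Saturday
1976: Thursday (leap)
1975: Wednesday
1974: Tuesday
1973: Monday
1972: Saturday (leap)
1971: Friday
1970: Thursday
1969: Wednesday
1968: Monday (leap)
1967: Sunday
1966: Saturday
1965: Friday
1964: Wednesday (leap)
1964 begins on a Wednesday and is a leap year.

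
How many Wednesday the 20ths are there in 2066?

2

Check the 20th of each month of 2066: Jan 20: Wed, Feb 20: Sat, Mar 20: Sat, Apr 20: Tue, May 20: Thu, Jun 20: Sun, Jul 20: Tue, Aug 20: Fri, Sep 20: Mon, Oct 20: Wed, Nov 20: Sat, Dec 20: Mon.
Wednesday occurs in January, October — 2 months.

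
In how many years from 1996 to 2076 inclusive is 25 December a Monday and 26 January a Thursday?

8

Check each year's weekday for 25 December and 26 January:
  1996: Wed/Fri  1997: Thu/Sun  1998: Fri/Mon  1999: Sat/Tue  2000: Mon/Wed  2001: Tue/Fri  2002: Wed/Sat  2003: Thu/Sun  2004: Sat/Mon  2005: Sun/Wed  2006: Mon/Thu ✓  2007: Tue/Fri  2008: Thu/Sat  2009: Fri/Mon  …(53 more)…  2063: Tue/Fri  2064: Thu/Sat  2065: Fri/Mon  2066: Sat/Tue  2067: Sun/Wed  2068: Tue/Thu  2069: Wed/Sat  2070: Thu/Sun  2071: Fri/Mon  2072: Sun/Tue  2073: Mon/Thu ✓  2074: Tue/Fri  2075: Wed/Sat  2076: Fri/Sun
Both conditions hold in: 2006, 2017, 2023, 2034, 2045, 2051, 2062, 2073 — 8.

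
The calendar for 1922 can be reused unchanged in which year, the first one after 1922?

Two years share a calendar iff Jan 1 falls on the same weekday and both are leap or both are common. 1922: Jan 1 is Sunday, common year.
1923: Jan 1 Monday, common
1924: Jan 1 Tuesday, leap
1925: Jan 1 Thursday, common
1926: Jan 1 Friday, common
1927: Jan 1 Saturday, common
1928: Jan 1 Sunday, leap
1929: Jan 1 Tuesday, common
1930: Jan 1 Wednesday, common
1931: Jan 1 Thursday, common
1932: Jan 1 Friday, leap
1933: Jan 1 Sunday, common
1933 matches on both conditions.

1933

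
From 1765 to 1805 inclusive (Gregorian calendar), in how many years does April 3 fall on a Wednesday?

7

Track April 3's weekday year by year (advancing +1, or +2 across a Feb 29):
  1765: Wed ✓  1766: Thu (+1)  1767: Fri (+1)  1768: Sun (+2)  1769: Mon (+1)
  1770: Tue (+1)  1771: Wed (+1) ✓  1772: Fri (+2)  1773: Sat (+1)  1774: Sun (+1)
  1775: Mon (+1)  1776: Wed (+2) ✓  1777: Thu (+1)  1778: Fri (+1)  … (13 more years) …
  1792: Tue (+2)  1793: Wed (+1) ✓  1794: Thu (+1)  1795: Fri (+1)  1796: Sun (+2)
  1797: Mon (+1)  1798: Tue (+1)  1799: Wed (+1) ✓  1800: Thu (+1)  1801: Fri (+1)
  1802: Sat (+1)  1803: Sun (+1)  1804: Tue (+2)  1805: Wed (+1) ✓
Wednesday years: 1765, 1771, 1776, 1782, 1793, 1799, 1805 — 7 in total.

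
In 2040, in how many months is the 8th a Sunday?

3

Check the 8th of each month of 2040: Jan 8: Sun, Feb 8: Wed, Mar 8: Thu, Apr 8: Sun, May 8: Tue, Jun 8: Fri, Jul 8: Sun, Aug 8: Wed, Sep 8: Sat, Oct 8: Mon, Nov 8: Thu, Dec 8: Sat.
Sunday occurs in January, April, July — 3 months.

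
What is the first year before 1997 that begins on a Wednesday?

1992

Jan 1 advances by 2 weekdays after a leap year and by 1 after a common year.
1997: Jan 1 is Wednesday.
1996: Monday (leap)
1995: Sunday
1994: Saturday
1993: Friday
1992: Wednesday (leap)
1992 begins on a Wednesday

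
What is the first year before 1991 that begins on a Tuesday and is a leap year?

Jan 1 advances by 2 weekdays after a leap year and by 1 after a common year.
1991: Jan 1 is Tuesday.
1990: Monday
1989: Sunday
1988: Friday (leap)
1987: Thursday
1986: Wednesday
1985: Tuesday
1984: Sunday (leap)
1983: Saturday
1982: Friday
1981: Thursday
1980: Tuesday (leap)
1980 begins on a Tuesday and is a leap year.

1980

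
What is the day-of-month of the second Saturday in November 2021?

November 1, 2021 is a Monday, so the first Saturday is the 6th.
The second Saturday is 6 + 7 = 13.

13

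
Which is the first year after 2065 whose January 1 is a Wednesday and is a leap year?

Jan 1 advances by 2 weekdays after a leap year and by 1 after a common year.
2065: Jan 1 is Thursday.
2066: Friday
2067: Saturday
2068: Sunday (leap)
2069: Tuesday
2070: Wednesday
2071: Thursday
2072: Friday (leap)
2073: Sunday
2074: Monday
2075: Tuesday
2076: Wednesday (leap)
2076 begins on a Wednesday and is a leap year.

2076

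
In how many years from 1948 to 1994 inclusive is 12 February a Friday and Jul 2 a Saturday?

Check each year's weekday for 12 February and Jul 2:
  1948: Thu/Fri  1949: Sat/Sat  1950: Sun/Sun  1951: Mon/Mon  1952: Tue/Wed  1953: Thu/Thu  1954: Fri/Fri  1955: Sat/Sat  1956: Sun/Mon  1957: Tue/Tue  1958: Wed/Wed  1959: Thu/Thu  1960: Fri/Sat ✓  1961: Sun/Sun  …(19 more)…  1981: Thu/Thu  1982: Fri/Fri  1983: Sat/Sat  1984: Sun/Mon  1985: Tue/Tue  1986: Wed/Wed  1987: Thu/Thu  1988: Fri/Sat ✓  1989: Sun/Sun  1990: Mon/Mon  1991: Tue/Tue  1992: Wed/Thu  1993: Fri/Fri  1994: Sat/Sat
Both conditions hold in: 1960, 1988 — 2.

2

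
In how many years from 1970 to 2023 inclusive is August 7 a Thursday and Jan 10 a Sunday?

Check each year's weekday for August 7 and Jan 10:
  1970: Fri/Sat  1971: Sat/Sun  1972: Mon/Mon  1973: Tue/Wed  1974: Wed/Thu  1975: Thu/Fri  1976: Sat/Sat  1977: Sun/Mon  1978: Mon/Tue  1979: Tue/Wed  1980: Thu/Thu  1981: Fri/Sat  1982: Sat/Sun  1983: Sun/Mon  …(26 more)…  2010: Sat/Sun  2011: Sun/Mon  2012: Tue/Tue  2013: Wed/Thu  2014: Thu/Fri  2015: Fri/Sat  2016: Sun/Sun  2017: Mon/Tue  2018: Tue/Wed  2019: Wed/Thu  2020: Fri/Fri  2021: Sat/Sun  2022: Sun/Mon  2023: Mon/Tue
Both conditions hold in: no year — 0.

0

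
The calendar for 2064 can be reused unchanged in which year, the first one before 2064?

2036

Two years share a calendar iff Jan 1 falls on the same weekday and both are leap or both are common. 2064: Jan 1 is Tuesday, leap year.
2063: Jan 1 Monday, common
2062: Jan 1 Sunday, common
2061: Jan 1 Saturday, common
2060: Jan 1 Thursday, leap
2059: Jan 1 Wednesday, common
2058: Jan 1 Tuesday, common
2057: Jan 1 Monday, common
2056: Jan 1 Saturday, leap
2055: Jan 1 Friday, common
2054: Jan 1 Thursday, common
2053: Jan 1 Wednesday, common
2052: Jan 1 Monday, leap
2051: Jan 1 Sunday, common
2050: Jan 1 Saturday, common
2049: Jan 1 Friday, common
2048: Jan 1 Wednesday, leap
2047: Jan 1 Tuesday, common
2046: Jan 1 Monday, common
2045: Jan 1 Sunday, common
2044: Jan 1 Friday, leap
2043: Jan 1 Thursday, common
2042: Jan 1 Wednesday, common
2041: Jan 1 Tuesday, common
2040: Jan 1 Sunday, leap
2039: Jan 1 Saturday, common
2038: Jan 1 Friday, common
2037: Jan 1 Thursday, common
2036: Jan 1 Tuesday, leap
2036 matches on both conditions.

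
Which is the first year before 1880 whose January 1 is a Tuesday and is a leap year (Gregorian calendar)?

1856

Jan 1 advances by 2 weekdays after a leap year and by 1 after a common year.
1880: Jan 1 is Thursday (leap).
1879: Wednesday
1878: Tuesday
1877: Monday
1876: Saturday (leap)
1875: Friday
1874: Thursday
1873: Wednesday
1872: Monday (leap)
1871: Sunday
1870: Saturday
1869: Friday
1868: Wednesday (leap)
1867: Tuesday
1866: Monday
1865: Sunday
1864: Friday (leap)
1863: Thursday
1862: Wednesday
1861: Tuesday
1860: Sunday (leap)
1859: Saturday
1858: Friday
1857: Thursday
1856: Tuesday (leap)
1856 begins on a Tuesday and is a leap year.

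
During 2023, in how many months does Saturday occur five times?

4

A month of length L has five Saturdays iff its first Saturday is on day ≤ L−28 (so day 1–3 in a 31-day month, 1–2 in a 30-day month, day 1 in a leap February).
Checking each month of 2023: Jan starts Sun (31d); Feb starts Wed (28d); Mar starts Wed (31d); Apr starts Sat (30d) ✓; May starts Mon (31d); Jun starts Thu (30d); Jul starts Sat (31d) ✓; Aug starts Tue (31d); Sep starts Fri (30d) ✓; Oct starts Sun (31d); Nov starts Wed (30d); Dec starts Fri (31d) ✓.
Five-Saturday months: April, July, September, December → 4.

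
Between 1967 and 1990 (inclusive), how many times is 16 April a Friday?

Track 16 April's weekday year by year (advancing +1, or +2 across a Feb 29):
  1967: Sun  1968: Tue (+2)  1969: Wed (+1)  1970: Thu (+1)  1971: Fri (+1) ✓
  1972: Sun (+2)  1973: Mon (+1)  1974: Tue (+1)  1975: Wed (+1)  1976: Fri (+2) ✓
  1977: Sat (+1)  1978: Sun (+1)  1979: Mon (+1)  1980: Wed (+2)  1981: Thu (+1)
  1982: Fri (+1) ✓  1983: Sat (+1)  1984: Mon (+2)  1985: Tue (+1)  1986: Wed (+1)
  1987: Thu (+1)  1988: Sat (+2)  1989: Sun (+1)  1990: Mon (+1)
Friday years: 1971, 1976, 1982 — 3 in total.

3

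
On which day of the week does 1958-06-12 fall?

January 1, 1958 is a Wednesday.
June 12 is day 163 of the year, i.e. 162 days after Jan 1.
162 mod 7 = 1, so advance 1 weekday from Wednesday: Thursday.

Thursday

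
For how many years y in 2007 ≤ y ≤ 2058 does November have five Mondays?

15

November has 30 days; it has five Mondays when Monday falls among the first (month-length − 28) days — i.e. when November 1 is one of Monday/Sunday.
November 1 by year: 2007:Thu 2008:Sat 2009:Sun✓ 2010:Mon✓ 2011:Tue 2012:Thu 2013:Fri 2014:Sat 2015:Sun✓ 2016:Tue 2017:Wed 2018:Thu 2019:Fri 2020:Sun✓ 2021:Mon✓ …(22 more)… 2044:Tue 2045:Wed 2046:Thu 2047:Fri 2048:Sun✓ 2049:Mon✓ 2050:Tue 2051:Wed 2052:Fri 2053:Sat 2054:Sun✓ 2055:Mon✓ 2056:Wed 2057:Thu 2058:Fri
Years with five Mondays: 2009, 2010, 2015, 2020, 2021, 2026, 2027, 2032, 2037, 2038, 2043, 2048, 2049, 2054, 2055 → 15.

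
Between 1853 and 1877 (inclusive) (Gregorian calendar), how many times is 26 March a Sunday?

4

Track 26 March's weekday year by year (advancing +1, or +2 across a Feb 29):
  1853: Sat  1854: Sun (+1) ✓  1855: Mon (+1)  1856: Wed (+2)  1857: Thu (+1)
  1858: Fri (+1)  1859: Sat (+1)  1860: Mon (+2)  1861: Tue (+1)  1862: Wed (+1)
  1863: Thu (+1)  1864: Sat (+2)  1865: Sun (+1) ✓  1866: Mon (+1)  1867: Tue (+1)
  1868: Thu (+2)  1869: Fri (+1)  1870: Sat (+1)  1871: Sun (+1) ✓  1872: Tue (+2)
  1873: Wed (+1)  1874: Thu (+1)  1875: Fri (+1)  1876: Sun (+2) ✓  1877: Mon (+1)
Sunday years: 1854, 1865, 1871, 1876 — 4 in total.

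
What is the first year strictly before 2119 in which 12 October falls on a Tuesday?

2117

From one year to the next, a fixed date's weekday advances by 1, or by 2 when a Feb 29 lies between the two dates.
2119: October 12 is Thursday.
2118: Wednesday (−1)
2117: Tuesday (−1)
12 October falls on a Tuesday in 2117.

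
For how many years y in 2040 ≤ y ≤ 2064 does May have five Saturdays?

May has 31 days; it has five Saturdays when Saturday falls among the first (month-length − 28) days — i.e. when May 1 is one of Saturday/Friday/Thursday.
May 1 by year: 2040:Tue 2041:Wed 2042:Thu✓ 2043:Fri✓ 2044:Sun 2045:Mon 2046:Tue 2047:Wed 2048:Fri✓ 2049:Sat✓ 2050:Sun 2051:Mon 2052:Wed 2053:Thu✓ 2054:Fri✓ 2055:Sat✓ 2056:Mon 2057:Tue 2058:Wed 2059:Thu✓ 2060:Sat✓ 2061:Sun 2062:Mon 2063:Tue 2064:Thu✓
Years with five Saturdays: 2042, 2043, 2048, 2049, 2053, 2054, 2055, 2059, 2060, 2064 → 10.

10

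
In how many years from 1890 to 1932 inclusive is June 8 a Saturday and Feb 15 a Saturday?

0

Check each year's weekday for June 8 and Feb 15:
  1890: Sun/Sat  1891: Mon/Sun  1892: Wed/Mon  1893: Thu/Wed  1894: Fri/Thu  1895: Sat/Fri  1896: Mon/Sat  1897: Tue/Mon  1898: Wed/Tue  1899: Thu/Wed  1900: Fri/Thu  1901: Sat/Fri  1902: Sun/Sat  1903: Mon/Sun  …(15 more)…  1919: Sun/Sat  1920: Tue/Sun  1921: Wed/Tue  1922: Thu/Wed  1923: Fri/Thu  1924: Sun/Fri  1925: Mon/Sun  1926: Tue/Mon  1927: Wed/Tue  1928: Fri/Wed  1929: Sat/Fri  1930: Sun/Sat  1931: Mon/Sun  1932: Wed/Mon
Both conditions hold in: no year — 0.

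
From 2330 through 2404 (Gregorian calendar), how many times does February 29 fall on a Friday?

Leap years in 2330–2404: 19 of them.
Feb 29 weekday advances by 5 (mod 7) from one leap year to the next four years later (or differs when a century non-leap intervenes).
Leap-day weekdays: 2332:Mon 2336:Sat 2340:Thu 2344:Tue 2348:Sun 2352:Fri✓ 2356:Wed 2360:Mon 2364:Sat 2368:Thu 2372:Tue 2376:Sun 2380:Fri✓ 2384:Wed 2388:Mon 2392:Sat 2396:Thu 2400:Tue 2404:Sun
Friday: 2352, 2380 → 2.

2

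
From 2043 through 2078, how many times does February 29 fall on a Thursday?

Leap years in 2043–2078: 9 of them.
Feb 29 weekday advances by 5 (mod 7) from one leap year to the next four years later (or differs when a century non-leap intervenes).
Leap-day weekdays: 2044:Mon 2048:Sat 2052:Thu✓ 2056:Tue 2060:Sun 2064:Fri 2068:Wed 2072:Mon 2076:Sat
Thursday: 2052 → 1.

1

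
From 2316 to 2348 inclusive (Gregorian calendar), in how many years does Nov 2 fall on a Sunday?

5

Track Nov 2's weekday year by year (advancing +1, or +2 across a Feb 29):
  2316: Thu  2317: Fri (+1)  2318: Sat (+1)  2319: Sun (+1) ✓  2320: Tue (+2)
  2321: Wed (+1)  2322: Thu (+1)  2323: Fri (+1)  2324: Sun (+2) ✓  2325: Mon (+1)
  2326: Tue (+1)  2327: Wed (+1)  2328: Fri (+2)  2329: Sat (+1)  … (5 more years) …
  2335: Sat (+1)  2336: Mon (+2)  2337: Tue (+1)  2338: Wed (+1)  2339: Thu (+1)
  2340: Sat (+2)  2341: Sun (+1) ✓  2342: Mon (+1)  2343: Tue (+1)  2344: Thu (+2)
  2345: Fri (+1)  2346: Sat (+1)  2347: Sun (+1) ✓  2348: Tue (+2)
Sunday years: 2319, 2324, 2330, 2341, 2347 — 5 in total.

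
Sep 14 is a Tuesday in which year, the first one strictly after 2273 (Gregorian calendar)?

From one year to the next, a fixed date's weekday advances by 1, or by 2 when a Feb 29 lies between the two dates.
2273: September 14 is Sunday.
2274: Monday (+1)
2275: Tuesday (+1)
Sep 14 falls on a Tuesday in 2275.

2275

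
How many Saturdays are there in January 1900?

January 1900 has 31 days and begins on Monday.
The first Saturday is January 6.
Saturdays fall on 6, 13, 20, 27 — that's 4.

4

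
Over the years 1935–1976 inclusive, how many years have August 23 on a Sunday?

Track August 23's weekday year by year (advancing +1, or +2 across a Feb 29):
  1935: Fri  1936: Sun (+2) ✓  1937: Mon (+1)  1938: Tue (+1)  1939: Wed (+1)
  1940: Fri (+2)  1941: Sat (+1)  1942: Sun (+1) ✓  1943: Mon (+1)  1944: Wed (+2)
  1945: Thu (+1)  1946: Fri (+1)  1947: Sat (+1)  1948: Mon (+2)  … (14 more years) …
  1963: Fri (+1)  1964: Sun (+2) ✓  1965: Mon (+1)  1966: Tue (+1)  1967: Wed (+1)
  1968: Fri (+2)  1969: Sat (+1)  1970: Sun (+1) ✓  1971: Mon (+1)  1972: Wed (+2)
  1973: Thu (+1)  1974: Fri (+1)  1975: Sat (+1)  1976: Mon (+2)
Sunday years: 1936, 1942, 1953, 1959, 1964, 1970 — 6 in total.

6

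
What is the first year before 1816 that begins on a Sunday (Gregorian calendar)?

Jan 1 advances by 2 weekdays after a leap year and by 1 after a common year.
1816: Jan 1 is Monday (leap).
1815: Sunday
1815 begins on a Sunday

1815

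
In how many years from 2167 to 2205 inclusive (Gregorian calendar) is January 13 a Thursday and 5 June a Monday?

1

Check each year's weekday for January 13 and 5 June:
  2167: Tue/Fri  2168: Wed/Sun  2169: Fri/Mon  2170: Sat/Tue  2171: Sun/Wed  2172: Mon/Fri  2173: Wed/Sat  2174: Thu/Sun  2175: Fri/Mon  2176: Sat/Wed  2177: Mon/Thu  2178: Tue/Fri  2179: Wed/Sat  2180: Thu/Mon ✓  …(11 more)…  2192: Fri/Tue  2193: Sun/Wed  2194: Mon/Thu  2195: Tue/Fri  2196: Wed/Sun  2197: Fri/Mon  2198: Sat/Tue  2199: Sun/Wed  2200: Mon/Thu  2201: Tue/Fri  2202: Wed/Sat  2203: Thu/Sun  2204: Fri/Tue  2205: Sun/Wed
Both conditions hold in: 2180 — 1.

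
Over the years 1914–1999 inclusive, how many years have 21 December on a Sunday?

12

Track 21 December's weekday year by year (advancing +1, or +2 across a Feb 29):
  1914: Mon  1915: Tue (+1)  1916: Thu (+2)  1917: Fri (+1)  1918: Sat (+1)
  1919: Sun (+1) ✓  1920: Tue (+2)  1921: Wed (+1)  1922: Thu (+1)  1923: Fri (+1)
  1924: Sun (+2) ✓  1925: Mon (+1)  1926: Tue (+1)  1927: Wed (+1)  … (58 more years) …
  1986: Sun (+1) ✓  1987: Mon (+1)  1988: Wed (+2)  1989: Thu (+1)  1990: Fri (+1)
  1991: Sat (+1)  1992: Mon (+2)  1993: Tue (+1)  1994: Wed (+1)  1995: Thu (+1)
  1996: Sat (+2)  1997: Sun (+1) ✓  1998: Mon (+1)  1999: Tue (+1)
Sunday years: 1919, 1924, 1930, 1941, 1947, 1952, 1958, 1969, 1975, 1980, 1986, 1997 — 12 in total.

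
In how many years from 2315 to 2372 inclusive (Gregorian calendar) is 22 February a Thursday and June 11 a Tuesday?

2

Check each year's weekday for 22 February and June 11:
  2315: Mon/Fri  2316: Tue/Sun  2317: Thu/Mon  2318: Fri/Tue  2319: Sat/Wed  2320: Sun/Fri  2321: Tue/Sat  2322: Wed/Sun  2323: Thu/Mon  2324: Fri/Wed  2325: Sun/Thu  2326: Mon/Fri  2327: Tue/Sat  2328: Wed/Mon  …(30 more)…  2359: Sun/Thu  2360: Mon/Sat  2361: Wed/Sun  2362: Thu/Mon  2363: Fri/Tue  2364: Sat/Thu  2365: Mon/Fri  2366: Tue/Sat  2367: Wed/Sun  2368: Thu/Tue ✓  2369: Sat/Wed  2370: Sun/Thu  2371: Mon/Fri  2372: Tue/Sun
Both conditions hold in: 2340, 2368 — 2.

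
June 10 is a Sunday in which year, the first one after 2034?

2035

From one year to the next, a fixed date's weekday advances by 1, or by 2 when a Feb 29 lies between the two dates.
2034: June 10 is Saturday.
2035: Sunday (+1)
June 10 falls on a Sunday in 2035.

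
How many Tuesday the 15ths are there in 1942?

2

Check the 15th of each month of 1942: Jan 15: Thu, Feb 15: Sun, Mar 15: Sun, Apr 15: Wed, May 15: Fri, Jun 15: Mon, Jul 15: Wed, Aug 15: Sat, Sep 15: Tue, Oct 15: Thu, Nov 15: Sun, Dec 15: Tue.
Tuesday occurs in September, December — 2 months.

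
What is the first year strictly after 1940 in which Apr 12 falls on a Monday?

From one year to the next, a fixed date's weekday advances by 1, or by 2 when a Feb 29 lies between the two dates.
1940: April 12 is Friday.
1941: Saturday (+1)
1942: Sunday (+1)
1943: Monday (+1)
Apr 12 falls on a Monday in 1943.

1943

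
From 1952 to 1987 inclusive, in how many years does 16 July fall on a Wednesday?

Track 16 July's weekday year by year (advancing +1, or +2 across a Feb 29):
  1952: Wed ✓  1953: Thu (+1)  1954: Fri (+1)  1955: Sat (+1)  1956: Mon (+2)
  1957: Tue (+1)  1958: Wed (+1) ✓  1959: Thu (+1)  1960: Sat (+2)  1961: Sun (+1)
  1962: Mon (+1)  1963: Tue (+1)  1964: Thu (+2)  1965: Fri (+1)  … (8 more years) …
  1974: Tue (+1)  1975: Wed (+1) ✓  1976: Fri (+2)  1977: Sat (+1)  1978: Sun (+1)
  1979: Mon (+1)  1980: Wed (+2) ✓  1981: Thu (+1)  1982: Fri (+1)  1983: Sat (+1)
  1984: Mon (+2)  1985: Tue (+1)  1986: Wed (+1) ✓  1987: Thu (+1)
Wednesday years: 1952, 1958, 1969, 1975, 1980, 1986 — 6 in total.

6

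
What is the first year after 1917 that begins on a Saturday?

Jan 1 advances by 2 weekdays after a leap year and by 1 after a common year.
1917: Jan 1 is Monday.
1918: Tuesday
1919: Wednesday
1920: Thursday (leap)
1921: Saturday
1921 begins on a Saturday

1921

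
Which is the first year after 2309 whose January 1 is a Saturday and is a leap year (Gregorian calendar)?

2316

Jan 1 advances by 2 weekdays after a leap year and by 1 after a common year.
2309: Jan 1 is Friday.
2310: Saturday
2311: Sunday
2312: Monday (leap)
2313: Wednesday
2314: Thursday
2315: Friday
2316: Saturday (leap)
2316 begins on a Saturday and is a leap year.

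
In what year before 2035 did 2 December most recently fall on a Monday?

From one year to the next, a fixed date's weekday advances by 1, or by 2 when a Feb 29 lies between the two dates.
2035: December 2 is Sunday.
2034: Saturday (−1)
2033: Friday (−1)
2032: Thursday (−1)
2031: Tuesday (−2)
2030: Monday (−1)
2 December falls on a Monday in 2030.

2030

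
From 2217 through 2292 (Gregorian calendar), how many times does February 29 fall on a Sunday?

3

Leap years in 2217–2292: 19 of them.
Feb 29 weekday advances by 5 (mod 7) from one leap year to the next four years later (or differs when a century non-leap intervenes).
Leap-day weekdays: 2220:Tue 2224:Sun✓ 2228:Fri 2232:Wed 2236:Mon 2240:Sat 2244:Thu 2248:Tue 2252:Sun✓ 2256:Fri 2260:Wed 2264:Mon 2268:Sat 2272:Thu 2276:Tue 2280:Sun✓ 2284:Fri 2288:Wed 2292:Mon
Sunday: 2224, 2252, 2280 → 3.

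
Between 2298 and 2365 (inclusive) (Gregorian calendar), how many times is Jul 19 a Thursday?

10

Track Jul 19's weekday year by year (advancing +1, or +2 across a Feb 29):
  2298: Tue  2299: Wed (+1)  2300: Thu (+1) ✓  2301: Fri (+1)  2302: Sat (+1)
  2303: Sun (+1)  2304: Tue (+2)  2305: Wed (+1)  2306: Thu (+1) ✓  2307: Fri (+1)
  2308: Sun (+2)  2309: Mon (+1)  2310: Tue (+1)  2311: Wed (+1)  … (40 more years) …
  2352: Sat (+2)  2353: Sun (+1)  2354: Mon (+1)  2355: Tue (+1)  2356: Thu (+2) ✓
  2357: Fri (+1)  2358: Sat (+1)  2359: Sun (+1)  2360: Tue (+2)  2361: Wed (+1)
  2362: Thu (+1) ✓  2363: Fri (+1)  2364: Sun (+2)  2365: Mon (+1)
Thursday years: 2300, 2306, 2317, 2323, 2328, 2334, 2345, 2351, 2356, 2362 — 10 in total.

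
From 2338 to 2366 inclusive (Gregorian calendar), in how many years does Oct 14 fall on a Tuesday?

Track Oct 14's weekday year by year (advancing +1, or +2 across a Feb 29):
  2338: Fri  2339: Sat (+1)  2340: Mon (+2)  2341: Tue (+1) ✓  2342: Wed (+1)
  2343: Thu (+1)  2344: Sat (+2)  2345: Sun (+1)  2346: Mon (+1)  2347: Tue (+1) ✓
  2348: Thu (+2)  2349: Fri (+1)  2350: Sat (+1)  2351: Sun (+1)  2352: Tue (+2) ✓
  2353: Wed (+1)  2354: Thu (+1)  2355: Fri (+1)  2356: Sun (+2)  2357: Mon (+1)
  2358: Tue (+1) ✓  2359: Wed (+1)  2360: Fri (+2)  2361: Sat (+1)  2362: Sun (+1)
  2363: Mon (+1)  2364: Wed (+2)  2365: Thu (+1)  2366: Fri (+1)
Tuesday years: 2341, 2347, 2352, 2358 — 4 in total.

4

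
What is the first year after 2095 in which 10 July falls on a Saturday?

From one year to the next, a fixed date's weekday advances by 1, or by 2 when a Feb 29 lies between the two dates.
2095: July 10 is Sunday.
2096: Tuesday (+2)
2097: Wednesday (+1)
2098: Thursday (+1)
2099: Friday (+1)
2100: Saturday (+1)
10 July falls on a Saturday in 2100.

2100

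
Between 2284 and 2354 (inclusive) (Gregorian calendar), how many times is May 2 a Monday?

Track May 2's weekday year by year (advancing +1, or +2 across a Feb 29):
  2284: Fri  2285: Sat (+1)  2286: Sun (+1)  2287: Mon (+1) ✓  2288: Wed (+2)
  2289: Thu (+1)  2290: Fri (+1)  2291: Sat (+1)  2292: Mon (+2) ✓  2293: Tue (+1)
  2294: Wed (+1)  2295: Thu (+1)  2296: Sat (+2)  2297: Sun (+1)  … (43 more years) …
  2341: Fri (+1)  2342: Sat (+1)  2343: Sun (+1)  2344: Tue (+2)  2345: Wed (+1)
  2346: Thu (+1)  2347: Fri (+1)  2348: Sun (+2)  2349: Mon (+1) ✓  2350: Tue (+1)
  2351: Wed (+1)  2352: Fri (+2)  2353: Sat (+1)  2354: Sun (+1)
Monday years: 2287, 2292, 2298, 2304, 2310, 2321, 2327, 2332, 2338, 2349 — 10 in total.

10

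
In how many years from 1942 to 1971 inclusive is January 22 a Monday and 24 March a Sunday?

Check each year's weekday for January 22 and 24 March:
  1942: Thu/Tue  1943: Fri/Wed  1944: Sat/Fri  1945: Mon/Sat  1946: Tue/Sun  1947: Wed/Mon  1948: Thu/Wed  1949: Sat/Thu  1950: Sun/Fri  1951: Mon/Sat  1952: Tue/Mon  1953: Thu/Tue  1954: Fri/Wed  1955: Sat/Thu  1956: Sun/Sat  1957: Tue/Sun  1958: Wed/Mon  1959: Thu/Tue  1960: Fri/Thu  1961: Sun/Fri  1962: Mon/Sat  1963: Tue/Sun  1964: Wed/Tue  1965: Fri/Wed  1966: Sat/Thu  1967: Sun/Fri  1968: Mon/Sun ✓  1969: Wed/Mon  1970: Thu/Tue  1971: Fri/Wed
Both conditions hold in: 1968 — 1.

1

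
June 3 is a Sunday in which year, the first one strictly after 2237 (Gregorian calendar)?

2238

From one year to the next, a fixed date's weekday advances by 1, or by 2 when a Feb 29 lies between the two dates.
2237: June 3 is Saturday.
2238: Sunday (+1)
June 3 falls on a Sunday in 2238.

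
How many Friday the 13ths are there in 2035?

Check the 13th of each month of 2035: Jan 13: Sat, Feb 13: Tue, Mar 13: Tue, Apr 13: Fri, May 13: Sun, Jun 13: Wed, Jul 13: Fri, Aug 13: Mon, Sep 13: Thu, Oct 13: Sat, Nov 13: Tue, Dec 13: Thu.
Friday occurs in April, July — 2 months.

2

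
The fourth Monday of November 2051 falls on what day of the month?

27

November 1, 2051 is a Wednesday, so the first Monday is the 6th.
The fourth Monday is 6 + 21 = 27.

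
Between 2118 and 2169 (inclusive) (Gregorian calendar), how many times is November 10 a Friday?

Track November 10's weekday year by year (advancing +1, or +2 across a Feb 29):
  2118: Thu  2119: Fri (+1) ✓  2120: Sun (+2)  2121: Mon (+1)  2122: Tue (+1)
  2123: Wed (+1)  2124: Fri (+2) ✓  2125: Sat (+1)  2126: Sun (+1)  2127: Mon (+1)
  2128: Wed (+2)  2129: Thu (+1)  2130: Fri (+1) ✓  2131: Sat (+1)  … (24 more years) …
  2156: Wed (+2)  2157: Thu (+1)  2158: Fri (+1) ✓  2159: Sat (+1)  2160: Mon (+2)
  2161: Tue (+1)  2162: Wed (+1)  2163: Thu (+1)  2164: Sat (+2)  2165: Sun (+1)
  2166: Mon (+1)  2167: Tue (+1)  2168: Thu (+2)  2169: Fri (+1) ✓
Friday years: 2119, 2124, 2130, 2141, 2147, 2152, 2158, 2169 — 8 in total.

8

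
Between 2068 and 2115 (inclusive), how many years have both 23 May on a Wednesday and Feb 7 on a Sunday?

0

Check each year's weekday for 23 May and Feb 7:
  2068: Wed/Tue  2069: Thu/Thu  2070: Fri/Fri  2071: Sat/Sat  2072: Mon/Sun  2073: Tue/Tue  2074: Wed/Wed  2075: Thu/Thu  2076: Sat/Fri  2077: Sun/Sun  2078: Mon/Mon  2079: Tue/Tue  2080: Thu/Wed  2081: Fri/Fri  …(20 more)…  2102: Tue/Tue  2103: Wed/Wed  2104: Fri/Thu  2105: Sat/Sat  2106: Sun/Sun  2107: Mon/Mon  2108: Wed/Tue  2109: Thu/Thu  2110: Fri/Fri  2111: Sat/Sat  2112: Mon/Sun  2113: Tue/Tue  2114: Wed/Wed  2115: Thu/Thu
Both conditions hold in: no year — 0.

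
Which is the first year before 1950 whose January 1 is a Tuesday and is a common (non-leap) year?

Jan 1 advances by 2 weekdays after a leap year and by 1 after a common year.
1950: Jan 1 is Sunday.
1949: Saturday
1948: Thursday (leap)
1947: Wednesday
1946: Tuesday
1946 begins on a Tuesday and is a common year.

1946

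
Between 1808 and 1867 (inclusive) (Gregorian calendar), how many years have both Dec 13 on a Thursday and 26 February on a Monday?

Check each year's weekday for Dec 13 and 26 February:
  1808: Tue/Fri  1809: Wed/Sun  1810: Thu/Mon ✓  1811: Fri/Tue  1812: Sun/Wed  1813: Mon/Fri  1814: Tue/Sat  1815: Wed/Sun  1816: Fri/Mon  1817: Sat/Wed  1818: Sun/Thu  1819: Mon/Fri  1820: Wed/Sat  1821: Thu/Mon ✓  …(32 more)…  1854: Wed/Sun  1855: Thu/Mon ✓  1856: Sat/Tue  1857: Sun/Thu  1858: Mon/Fri  1859: Tue/Sat  1860: Thu/Sun  1861: Fri/Tue  1862: Sat/Wed  1863: Sun/Thu  1864: Tue/Fri  1865: Wed/Sun  1866: Thu/Mon ✓  1867: Fri/Tue
Both conditions hold in: 1810, 1821, 1827, 1838, 1849, 1855, 1866 — 7.

7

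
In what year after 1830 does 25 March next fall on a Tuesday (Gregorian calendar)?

From one year to the next, a fixed date's weekday advances by 1, or by 2 when a Feb 29 lies between the two dates.
1830: March 25 is Thursday.
1831: Friday (+1)
1832: Sunday (+2)
1833: Monday (+1)
1834: Tuesday (+1)
25 March falls on a Tuesday in 1834.

1834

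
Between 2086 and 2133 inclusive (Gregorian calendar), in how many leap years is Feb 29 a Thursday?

1

Leap years in 2086–2133: 11 of them.
Feb 29 weekday advances by 5 (mod 7) from one leap year to the next four years later (or differs when a century non-leap intervenes).
Leap-day weekdays: 2088:Sun 2092:Fri 2096:Wed 2104:Fri 2108:Wed 2112:Mon 2116:Sat 2120:Thu✓ 2124:Tue 2128:Sun 2132:Fri
Thursday: 2120 → 1.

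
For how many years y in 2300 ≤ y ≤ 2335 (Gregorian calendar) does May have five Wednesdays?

17

May has 31 days; it has five Wednesdays when Wednesday falls among the first (month-length − 28) days — i.e. when May 1 is one of Wednesday/Tuesday/Monday.
May 1 by year: 2300:Tue✓ 2301:Wed✓ 2302:Thu 2303:Fri 2304:Sun 2305:Mon✓ 2306:Tue✓ 2307:Wed✓ 2308:Fri 2309:Sat 2310:Sun 2311:Mon✓ 2312:Wed✓ 2313:Thu 2314:Fri …(6 more)… 2321:Sun 2322:Mon✓ 2323:Tue✓ 2324:Thu 2325:Fri 2326:Sat 2327:Sun 2328:Tue✓ 2329:Wed✓ 2330:Thu 2331:Fri 2332:Sun 2333:Mon✓ 2334:Tue✓ 2335:Wed✓
Years with five Wednesdays: 2300, 2301, 2305, 2306, 2307, 2311, 2312, 2316, 2317, 2318, 2322, 2323, 2328, 2329, 2333, 2334, 2335 → 17.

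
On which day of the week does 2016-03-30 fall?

January 1, 2016 is a Friday.
March 30 is day 90 of the year, i.e. 89 days after Jan 1.
89 mod 7 = 5, so advance 5 weekdays from Friday: Wednesday.

Wednesday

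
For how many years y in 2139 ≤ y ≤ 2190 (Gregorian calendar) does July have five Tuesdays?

21

July has 31 days; it has five Tuesdays when Tuesday falls among the first (month-length − 28) days — i.e. when July 1 is one of Tuesday/Monday/Sunday.
July 1 by year: 2139:Wed 2140:Fri 2141:Sat 2142:Sun✓ 2143:Mon✓ 2144:Wed 2145:Thu 2146:Fri 2147:Sat 2148:Mon✓ 2149:Tue✓ 2150:Wed 2151:Thu 2152:Sat 2153:Sun✓ …(22 more)… 2176:Mon✓ 2177:Tue✓ 2178:Wed 2179:Thu 2180:Sat 2181:Sun✓ 2182:Mon✓ 2183:Tue✓ 2184:Thu 2185:Fri 2186:Sat 2187:Sun✓ 2188:Tue✓ 2189:Wed 2190:Thu
Years with five Tuesdays: 2142, 2143, 2148, 2149, 2153, 2154, 2155, 2159, 2160, 2164, 2165, 2166, 2170, 2171, 2176, 2177, 2181, 2182, 2183, 2187, 2188 → 21.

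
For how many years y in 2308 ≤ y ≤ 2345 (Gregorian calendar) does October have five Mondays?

October has 31 days; it has five Mondays when Monday falls among the first (month-length − 28) days — i.e. when October 1 is one of Monday/Sunday/Saturday.
October 1 by year: 2308:Thu 2309:Fri 2310:Sat✓ 2311:Sun✓ 2312:Tue 2313:Wed 2314:Thu 2315:Fri 2316:Sun✓ 2317:Mon✓ 2318:Tue 2319:Wed 2320:Fri 2321:Sat✓ 2322:Sun✓ …(8 more)… 2331:Thu 2332:Sat✓ 2333:Sun✓ 2334:Mon✓ 2335:Tue 2336:Thu 2337:Fri 2338:Sat✓ 2339:Sun✓ 2340:Tue 2341:Wed 2342:Thu 2343:Fri 2344:Sun✓ 2345:Mon✓
Years with five Mondays: 2310, 2311, 2316, 2317, 2321, 2322, 2323, 2327, 2328, 2332, 2333, 2334, 2338, 2339, 2344, 2345 → 16.

16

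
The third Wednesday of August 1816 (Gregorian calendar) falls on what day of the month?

August 1, 1816 is a Thursday, so the first Wednesday is the 7th.
The third Wednesday is 7 + 14 = 21.

21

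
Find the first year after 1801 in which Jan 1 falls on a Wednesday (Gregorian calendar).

Jan 1 advances by 2 weekdays after a leap year and by 1 after a common year.
1801: Jan 1 is Thursday.
1802: Friday
1803: Saturday
1804: Sunday (leap)
1805: Tuesday
1806: Wednesday
1806 begins on a Wednesday

1806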